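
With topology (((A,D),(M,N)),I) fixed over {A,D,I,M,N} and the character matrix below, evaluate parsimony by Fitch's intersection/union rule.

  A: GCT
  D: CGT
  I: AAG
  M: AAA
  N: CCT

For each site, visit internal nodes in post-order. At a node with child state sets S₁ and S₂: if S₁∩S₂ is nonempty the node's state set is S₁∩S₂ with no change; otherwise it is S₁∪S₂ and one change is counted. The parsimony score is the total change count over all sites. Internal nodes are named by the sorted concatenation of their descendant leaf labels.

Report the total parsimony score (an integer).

AD@0: {G} ∪ {C} = {C,G} (union, +1)
MN@0: {A} ∪ {C} = {A,C} (union, +1)
ADMN@0: {C,G} ∩ {A,C} = {C} (intersection, +0)
ADIMN@0: {C} ∪ {A} = {A,C} (union, +1)
AD@1: {C} ∪ {G} = {C,G} (union, +1)
MN@1: {A} ∪ {C} = {A,C} (union, +1)
ADMN@1: {C,G} ∩ {A,C} = {C} (intersection, +0)
ADIMN@1: {C} ∪ {A} = {A,C} (union, +1)
AD@2: {T} ∩ {T} = {T} (intersection, +0)
MN@2: {A} ∪ {T} = {A,T} (union, +1)
ADMN@2: {T} ∩ {A,T} = {T} (intersection, +0)
ADIMN@2: {T} ∪ {G} = {G,T} (union, +1)
per-site changes: [3, 3, 2]; total = 8

8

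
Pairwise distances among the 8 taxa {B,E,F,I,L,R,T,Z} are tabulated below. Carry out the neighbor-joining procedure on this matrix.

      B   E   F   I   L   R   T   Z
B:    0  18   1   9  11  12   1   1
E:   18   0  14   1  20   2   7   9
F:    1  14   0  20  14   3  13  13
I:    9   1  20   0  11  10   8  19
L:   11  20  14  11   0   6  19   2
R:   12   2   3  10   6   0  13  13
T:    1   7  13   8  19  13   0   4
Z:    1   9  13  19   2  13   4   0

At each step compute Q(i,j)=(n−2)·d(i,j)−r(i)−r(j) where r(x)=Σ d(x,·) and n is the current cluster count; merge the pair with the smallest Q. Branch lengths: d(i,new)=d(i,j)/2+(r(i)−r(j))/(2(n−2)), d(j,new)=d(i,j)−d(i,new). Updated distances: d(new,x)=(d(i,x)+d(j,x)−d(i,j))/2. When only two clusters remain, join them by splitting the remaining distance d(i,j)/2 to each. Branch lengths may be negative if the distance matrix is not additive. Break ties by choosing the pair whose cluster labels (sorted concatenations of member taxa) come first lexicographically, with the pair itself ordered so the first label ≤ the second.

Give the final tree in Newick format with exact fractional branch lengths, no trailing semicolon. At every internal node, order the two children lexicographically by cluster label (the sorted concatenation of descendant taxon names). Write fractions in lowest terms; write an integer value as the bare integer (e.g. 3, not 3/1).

(((B:9/32,(L:61/20,Z:-21/20):151/32):15/32,((E:-1/12,I:13/12):45/8,T:11/8):95/32):129/64,(F:2,R:1):129/64)

1. join E+I (d=1, Q=-143) ⇒ EI; edges |E|=-1/12, |I|=13/12
  updated: d(B,EI)=13, d(EI,F)=33/2, d(EI,L)=15, d(EI,R)=11/2, d(EI,T)=7, d(EI,Z)=27/2
2. join L+Z (d=2, Q=-207/2) ⇒ LZ; edges |L|=61/20, |Z|=-21/20
  updated: d(B,LZ)=5, d(EI,LZ)=53/4, d(F,LZ)=25/2, d(LZ,R)=17/2, d(LZ,T)=21/2
3. join F+R (d=3, Q=-76) ⇒ FR; edges |F|=2, |R|=1
  updated: d(B,FR)=5, d(EI,FR)=19/2, d(FR,LZ)=9, d(FR,T)=23/2
4. join EI+T (d=7, Q=-207/4) ⇒ EIT; edges |EI|=45/8, |T|=11/8
  updated: d(B,EIT)=7/2, d(EIT,FR)=7, d(EIT,LZ)=67/8
5. join B+LZ (d=5, Q=-207/8) ⇒ BLZ; edges |B|=9/32, |LZ|=151/32
  updated: d(BLZ,EIT)=55/16, d(BLZ,FR)=9/2
6. join BLZ+EIT (d=55/16, Q=-239/16) ⇒ BEILTZ; edges |BLZ|=15/32, |EIT|=95/32
  updated: d(BEILTZ,FR)=129/32
7. join BEILTZ+FR (d=129/32) ⇒ BEFILRTZ; edges |BEILTZ|=129/64, |FR|=129/64
final tree: (((B:9/32,(L:61/20,Z:-21/20):151/32):15/32,((E:-1/12,I:13/12):45/8,T:11/8):95/32):129/64,(F:2,R:1):129/64)
total length: 815/32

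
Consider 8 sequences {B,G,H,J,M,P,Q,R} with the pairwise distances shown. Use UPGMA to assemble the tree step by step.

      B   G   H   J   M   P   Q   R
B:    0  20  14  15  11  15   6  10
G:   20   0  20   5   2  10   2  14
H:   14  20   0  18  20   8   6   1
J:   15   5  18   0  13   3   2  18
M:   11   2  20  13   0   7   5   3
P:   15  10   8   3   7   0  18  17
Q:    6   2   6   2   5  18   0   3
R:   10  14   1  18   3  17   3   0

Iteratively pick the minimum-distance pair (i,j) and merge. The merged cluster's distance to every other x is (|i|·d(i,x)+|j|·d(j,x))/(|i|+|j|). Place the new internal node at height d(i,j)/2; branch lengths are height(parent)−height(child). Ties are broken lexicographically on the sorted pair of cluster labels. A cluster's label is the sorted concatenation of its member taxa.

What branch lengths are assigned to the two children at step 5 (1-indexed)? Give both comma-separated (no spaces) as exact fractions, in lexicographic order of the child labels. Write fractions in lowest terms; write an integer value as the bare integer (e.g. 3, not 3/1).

13/8,19/4

step 1: merge (H,R) at d=1; branch lengths H→1/2, R→1/2; new cluster HR
  updated: d(B,HR)=12, d(G,HR)=17, d(HR,J)=18, d(HR,M)=23/2, d(HR,P)=25/2, d(HR,Q)=9/2
step 2: merge (G,M) at d=2; branch lengths G→1, M→1; new cluster GM
  updated: d(B,GM)=31/2, d(GM,HR)=57/4, d(GM,J)=9, d(GM,P)=17/2, d(GM,Q)=7/2
step 3: merge (J,Q) at d=2; branch lengths J→1, Q→1; new cluster JQ
  updated: d(B,JQ)=21/2, d(GM,JQ)=25/4, d(HR,JQ)=45/4, d(JQ,P)=21/2
step 4: merge (GM,JQ) at d=25/4; branch lengths GM→17/8, JQ→17/8; new cluster GJMQ
  updated: d(B,GJMQ)=13, d(GJMQ,HR)=51/4, d(GJMQ,P)=19/2
step 5: merge (GJMQ,P) at d=19/2; branch lengths GJMQ→13/8, P→19/4; new cluster GJMPQ
  updated: d(B,GJMPQ)=67/5, d(GJMPQ,HR)=127/10
step 6: merge (B,HR) at d=12; branch lengths B→6, HR→11/2; new cluster BHR
  updated: d(BHR,GJMPQ)=194/15
step 7: merge (BHR,GJMPQ) at d=194/15; branch lengths BHR→7/15, GJMPQ→103/60; new cluster BGHJMPQR
final tree: ((B:6,(H:1/2,R:1/2):11/2):7/15,(((G:1,M:1):17/8,(J:1,Q:1):17/8):13/8,P:19/4):103/60)
total length: 3517/120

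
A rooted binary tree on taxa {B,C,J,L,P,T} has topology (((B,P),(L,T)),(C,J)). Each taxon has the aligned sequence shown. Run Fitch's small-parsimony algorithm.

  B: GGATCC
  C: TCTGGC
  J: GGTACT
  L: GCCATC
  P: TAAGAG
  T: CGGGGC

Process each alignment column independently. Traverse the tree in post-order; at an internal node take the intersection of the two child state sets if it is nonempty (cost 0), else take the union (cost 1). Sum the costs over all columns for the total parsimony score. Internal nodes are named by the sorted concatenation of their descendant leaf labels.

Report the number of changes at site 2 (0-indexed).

BP@0: {G} ∪ {T} = {G,T} (union, +1)
LT@0: {G} ∪ {C} = {C,G} (union, +1)
BLPT@0: {G,T} ∩ {C,G} = {G} (intersection, +0)
CJ@0: {T} ∪ {G} = {G,T} (union, +1)
BCJLPT@0: {G} ∩ {G,T} = {G} (intersection, +0)
BP@1: {G} ∪ {A} = {A,G} (union, +1)
LT@1: {C} ∪ {G} = {C,G} (union, +1)
BLPT@1: {A,G} ∩ {C,G} = {G} (intersection, +0)
CJ@1: {C} ∪ {G} = {C,G} (union, +1)
BCJLPT@1: {G} ∩ {C,G} = {G} (intersection, +0)
BP@2: {A} ∩ {A} = {A} (intersection, +0)
LT@2: {C} ∪ {G} = {C,G} (union, +1)
BLPT@2: {A} ∪ {C,G} = {A,C,G} (union, +1)
CJ@2: {T} ∩ {T} = {T} (intersection, +0)
BCJLPT@2: {A,C,G} ∪ {T} = {A,C,G,T} (union, +1)
BP@3: {T} ∪ {G} = {G,T} (union, +1)
LT@3: {A} ∪ {G} = {A,G} (union, +1)
BLPT@3: {G,T} ∩ {A,G} = {G} (intersection, +0)
CJ@3: {G} ∪ {A} = {A,G} (union, +1)
BCJLPT@3: {G} ∩ {A,G} = {G} (intersection, +0)
BP@4: {C} ∪ {A} = {A,C} (union, +1)
LT@4: {T} ∪ {G} = {G,T} (union, +1)
BLPT@4: {A,C} ∪ {G,T} = {A,C,G,T} (union, +1)
CJ@4: {G} ∪ {C} = {C,G} (union, +1)
BCJLPT@4: {A,C,G,T} ∩ {C,G} = {C,G} (intersection, +0)
BP@5: {C} ∪ {G} = {C,G} (union, +1)
LT@5: {C} ∩ {C} = {C} (intersection, +0)
BLPT@5: {C,G} ∩ {C} = {C} (intersection, +0)
CJ@5: {C} ∪ {T} = {C,T} (union, +1)
BCJLPT@5: {C} ∩ {C,T} = {C} (intersection, +0)
per-site changes: [3, 3, 3, 3, 4, 2]; total = 18

3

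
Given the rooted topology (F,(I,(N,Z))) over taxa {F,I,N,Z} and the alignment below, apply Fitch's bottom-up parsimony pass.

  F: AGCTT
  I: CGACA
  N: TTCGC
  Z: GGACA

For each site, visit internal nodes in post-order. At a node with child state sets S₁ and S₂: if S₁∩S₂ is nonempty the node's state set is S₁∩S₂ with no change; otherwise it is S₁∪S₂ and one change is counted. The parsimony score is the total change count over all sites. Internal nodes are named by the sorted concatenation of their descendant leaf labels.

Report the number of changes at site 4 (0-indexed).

2

site 0, node NZ: N={T} ∪ Z={G} → {G,T} (+1)
site 0, node INZ: I={C} ∪ NZ={G,T} → {C,G,T} (+1)
site 0, node FINZ: F={A} ∪ INZ={C,G,T} → {A,C,G,T} (+1)
site 1, node NZ: N={T} ∪ Z={G} → {G,T} (+1)
site 1, node INZ: I={G} ∩ NZ={G,T} → {G} (+0)
site 1, node FINZ: F={G} ∩ INZ={G} → {G} (+0)
site 2, node NZ: N={C} ∪ Z={A} → {A,C} (+1)
site 2, node INZ: I={A} ∩ NZ={A,C} → {A} (+0)
site 2, node FINZ: F={C} ∪ INZ={A} → {A,C} (+1)
site 3, node NZ: N={G} ∪ Z={C} → {C,G} (+1)
site 3, node INZ: I={C} ∩ NZ={C,G} → {C} (+0)
site 3, node FINZ: F={T} ∪ INZ={C} → {C,T} (+1)
site 4, node NZ: N={C} ∪ Z={A} → {A,C} (+1)
site 4, node INZ: I={A} ∩ NZ={A,C} → {A} (+0)
site 4, node FINZ: F={T} ∪ INZ={A} → {A,T} (+1)
per-site changes: [3, 1, 2, 2, 2]; total = 10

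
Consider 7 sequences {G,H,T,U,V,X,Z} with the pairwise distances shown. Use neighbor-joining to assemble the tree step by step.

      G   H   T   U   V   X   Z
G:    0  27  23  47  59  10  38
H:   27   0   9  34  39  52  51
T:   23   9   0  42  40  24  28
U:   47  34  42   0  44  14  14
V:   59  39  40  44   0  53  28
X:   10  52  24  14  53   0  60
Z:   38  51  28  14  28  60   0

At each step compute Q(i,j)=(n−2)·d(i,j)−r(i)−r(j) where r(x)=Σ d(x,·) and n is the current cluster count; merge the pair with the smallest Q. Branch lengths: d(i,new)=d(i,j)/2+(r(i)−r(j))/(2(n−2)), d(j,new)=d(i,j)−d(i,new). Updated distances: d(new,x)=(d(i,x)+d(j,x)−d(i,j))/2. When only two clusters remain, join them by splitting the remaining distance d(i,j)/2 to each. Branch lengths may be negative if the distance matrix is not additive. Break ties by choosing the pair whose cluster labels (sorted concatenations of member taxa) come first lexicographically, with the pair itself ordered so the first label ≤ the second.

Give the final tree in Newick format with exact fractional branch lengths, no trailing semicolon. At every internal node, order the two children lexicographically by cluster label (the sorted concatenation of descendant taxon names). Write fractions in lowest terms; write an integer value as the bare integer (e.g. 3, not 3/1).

1. join G+X (d=10, Q=-367) ⇒ GX; edges |G|=41/10, |X|=59/10
  updated: d(GX,H)=69/2, d(GX,T)=37/2, d(GX,U)=51/2, d(GX,V)=51, d(GX,Z)=44
2. join H+T (d=9, Q=-269) ⇒ HT; edges |H|=33/4, |T|=3/4
  updated: d(GX,HT)=22, d(HT,U)=67/2, d(HT,V)=35, d(HT,Z)=35
3. join GX+HT (d=22, Q=-202) ⇒ GHTX; edges |GX|=83/6, |HT|=49/6
  updated: d(GHTX,U)=37/2, d(GHTX,V)=32, d(GHTX,Z)=57/2
4. join GHTX+V (d=32, Q=-119) ⇒ GHTVX; edges |GHTX|=39/4, |V|=89/4
  updated: d(GHTVX,U)=61/4, d(GHTVX,Z)=49/4
5. join GHTVX+U (d=61/4, Q=-83/2) ⇒ GHTUVX; edges |GHTVX|=27/4, |U|=17/2
  updated: d(GHTUVX,Z)=11/2
6. join GHTUVX+Z (d=11/2) ⇒ GHTUVXZ; edges |GHTUVX|=11/4, |Z|=11/4
final tree: (((((G:41/10,X:59/10):83/6,(H:33/4,T:3/4):49/6):39/4,V:89/4):27/4,U:17/2):11/4,Z:11/4)
total length: 375/4

(((((G:41/10,X:59/10):83/6,(H:33/4,T:3/4):49/6):39/4,V:89/4):27/4,U:17/2):11/4,Z:11/4)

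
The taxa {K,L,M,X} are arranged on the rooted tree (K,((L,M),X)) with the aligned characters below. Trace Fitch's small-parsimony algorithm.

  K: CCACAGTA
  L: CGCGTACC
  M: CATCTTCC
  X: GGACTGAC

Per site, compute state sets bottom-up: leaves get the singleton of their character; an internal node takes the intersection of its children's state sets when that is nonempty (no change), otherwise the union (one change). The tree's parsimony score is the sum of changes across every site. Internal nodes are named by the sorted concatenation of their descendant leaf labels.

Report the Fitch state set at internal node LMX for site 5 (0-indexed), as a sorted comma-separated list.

A,G,T

site 0, node LM: L={C} ∩ M={C} → {C} (+0)
site 0, node LMX: LM={C} ∪ X={G} → {C,G} (+1)
site 0, node KLMX: K={C} ∩ LMX={C,G} → {C} (+0)
site 1, node LM: L={G} ∪ M={A} → {A,G} (+1)
site 1, node LMX: LM={A,G} ∩ X={G} → {G} (+0)
site 1, node KLMX: K={C} ∪ LMX={G} → {C,G} (+1)
site 2, node LM: L={C} ∪ M={T} → {C,T} (+1)
site 2, node LMX: LM={C,T} ∪ X={A} → {A,C,T} (+1)
site 2, node KLMX: K={A} ∩ LMX={A,C,T} → {A} (+0)
site 3, node LM: L={G} ∪ M={C} → {C,G} (+1)
site 3, node LMX: LM={C,G} ∩ X={C} → {C} (+0)
site 3, node KLMX: K={C} ∩ LMX={C} → {C} (+0)
site 4, node LM: L={T} ∩ M={T} → {T} (+0)
site 4, node LMX: LM={T} ∩ X={T} → {T} (+0)
site 4, node KLMX: K={A} ∪ LMX={T} → {A,T} (+1)
site 5, node LM: L={A} ∪ M={T} → {A,T} (+1)
site 5, node LMX: LM={A,T} ∪ X={G} → {A,G,T} (+1)
site 5, node KLMX: K={G} ∩ LMX={A,G,T} → {G} (+0)
site 6, node LM: L={C} ∩ M={C} → {C} (+0)
site 6, node LMX: LM={C} ∪ X={A} → {A,C} (+1)
site 6, node KLMX: K={T} ∪ LMX={A,C} → {A,C,T} (+1)
site 7, node LM: L={C} ∩ M={C} → {C} (+0)
site 7, node LMX: LM={C} ∩ X={C} → {C} (+0)
site 7, node KLMX: K={A} ∪ LMX={C} → {A,C} (+1)
per-site changes: [1, 2, 2, 1, 1, 2, 2, 1]; total = 12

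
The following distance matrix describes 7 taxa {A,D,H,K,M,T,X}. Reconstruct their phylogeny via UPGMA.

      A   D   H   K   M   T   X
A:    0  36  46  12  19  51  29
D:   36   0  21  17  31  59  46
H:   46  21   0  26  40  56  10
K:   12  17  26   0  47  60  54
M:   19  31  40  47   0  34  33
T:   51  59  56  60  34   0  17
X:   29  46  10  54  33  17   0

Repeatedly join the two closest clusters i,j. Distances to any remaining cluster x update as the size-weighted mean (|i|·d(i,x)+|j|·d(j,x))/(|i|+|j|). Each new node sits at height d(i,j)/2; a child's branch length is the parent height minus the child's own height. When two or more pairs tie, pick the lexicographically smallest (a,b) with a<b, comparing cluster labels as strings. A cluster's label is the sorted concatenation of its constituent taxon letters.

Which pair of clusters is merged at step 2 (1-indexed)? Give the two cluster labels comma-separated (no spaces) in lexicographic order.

step 1: merge (H,X) at d=10; branch lengths H→5, X→5; new cluster HX
  updated: d(A,HX)=75/2, d(D,HX)=67/2, d(HX,K)=40, d(HX,M)=73/2, d(HX,T)=73/2
step 2: merge (A,K) at d=12; branch lengths A→6, K→6; new cluster AK
  updated: d(AK,D)=53/2, d(AK,HX)=155/4, d(AK,M)=33, d(AK,T)=111/2
step 3: merge (AK,D) at d=53/2; branch lengths AK→29/4, D→53/4; new cluster ADK
  updated: d(ADK,HX)=37, d(ADK,M)=97/3, d(ADK,T)=170/3
step 4: merge (ADK,M) at d=97/3; branch lengths ADK→35/12, M→97/6; new cluster ADKM
  updated: d(ADKM,HX)=295/8, d(ADKM,T)=51
step 5: merge (HX,T) at d=73/2; branch lengths HX→53/4, T→73/4; new cluster HTX
  updated: d(ADKM,HTX)=499/12
step 6: merge (ADKM,HTX) at d=499/12; branch lengths ADKM→37/8, HTX→61/24; new cluster ADHKMTX
final tree: ((((A:6,K:6):29/4,D:53/4):35/12,M:97/6):37/8,((H:5,X:5):53/4,T:73/4):61/24)
total length: 401/4

A,K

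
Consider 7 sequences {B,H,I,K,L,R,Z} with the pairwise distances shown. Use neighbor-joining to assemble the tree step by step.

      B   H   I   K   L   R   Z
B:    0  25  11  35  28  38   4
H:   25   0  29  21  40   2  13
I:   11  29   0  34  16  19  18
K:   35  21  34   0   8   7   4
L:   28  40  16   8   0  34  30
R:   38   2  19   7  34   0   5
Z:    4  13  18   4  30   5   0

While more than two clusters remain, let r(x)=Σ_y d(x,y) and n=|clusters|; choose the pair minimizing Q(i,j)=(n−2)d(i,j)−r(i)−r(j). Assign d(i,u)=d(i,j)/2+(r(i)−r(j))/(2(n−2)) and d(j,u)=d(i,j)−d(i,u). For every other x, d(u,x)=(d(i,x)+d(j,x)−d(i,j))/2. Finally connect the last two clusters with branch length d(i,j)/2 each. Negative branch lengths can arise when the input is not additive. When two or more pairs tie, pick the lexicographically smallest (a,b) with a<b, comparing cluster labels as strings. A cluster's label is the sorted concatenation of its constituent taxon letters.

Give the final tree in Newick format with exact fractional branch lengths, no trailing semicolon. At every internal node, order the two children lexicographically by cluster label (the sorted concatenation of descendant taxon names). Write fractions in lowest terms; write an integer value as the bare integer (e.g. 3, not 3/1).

((((B:11/2,I:11/2):15/2,Z:-2):9/4,(H:7/2,R:-3/2):77/8):87/16,(K:1,L:7):87/16)

step 1: merge (H,R) at d=2, Q=-225; branch lengths H→7/2, R→-3/2; new cluster HR
  updated: d(B,HR)=61/2, d(HR,I)=23, d(HR,K)=13, d(HR,L)=36, d(HR,Z)=8
step 2: merge (K,L) at d=8, Q=-180; branch lengths K→1, L→7; new cluster KL
  updated: d(B,KL)=55/2, d(HR,KL)=41/2, d(I,KL)=21, d(KL,Z)=13
step 3: merge (B,I) at d=11, Q=-113; branch lengths B→11/2, I→11/2; new cluster BI
  updated: d(BI,HR)=85/4, d(BI,KL)=75/4, d(BI,Z)=11/2
step 4: merge (BI,Z) at d=11/2, Q=-61; branch lengths BI→15/2, Z→-2; new cluster BIZ
  updated: d(BIZ,HR)=95/8, d(BIZ,KL)=105/8
step 5: merge (BIZ,HR) at d=95/8, Q=-91/2; branch lengths BIZ→9/4, HR→77/8; new cluster BHIRZ
  updated: d(BHIRZ,KL)=87/8
step 6: merge (BHIRZ,KL) at d=87/8; branch lengths BHIRZ→87/16, KL→87/16; new cluster BHIKLRZ
final tree: ((((B:11/2,I:11/2):15/2,Z:-2):9/4,(H:7/2,R:-3/2):77/8):87/16,(K:1,L:7):87/16)
total length: 197/4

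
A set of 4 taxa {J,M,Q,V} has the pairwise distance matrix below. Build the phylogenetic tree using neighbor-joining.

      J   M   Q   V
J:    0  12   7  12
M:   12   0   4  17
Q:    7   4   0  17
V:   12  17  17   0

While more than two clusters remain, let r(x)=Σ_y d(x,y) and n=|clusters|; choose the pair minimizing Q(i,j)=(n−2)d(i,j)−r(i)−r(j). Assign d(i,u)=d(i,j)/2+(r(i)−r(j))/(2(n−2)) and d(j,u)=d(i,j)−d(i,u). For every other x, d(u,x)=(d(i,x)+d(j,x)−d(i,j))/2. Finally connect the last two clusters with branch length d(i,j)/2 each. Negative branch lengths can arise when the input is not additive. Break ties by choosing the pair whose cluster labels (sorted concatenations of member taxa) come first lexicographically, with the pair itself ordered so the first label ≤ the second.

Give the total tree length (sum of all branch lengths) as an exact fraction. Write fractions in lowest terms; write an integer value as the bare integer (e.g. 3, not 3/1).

85/4

step 1: merge (J,V) at d=12, Q=-53; branch lengths J→9/4, V→39/4; new cluster JV
  updated: d(JV,M)=17/2, d(JV,Q)=6
step 2: merge (JV,M) at d=17/2, Q=-37/2; branch lengths JV→21/4, M→13/4; new cluster JMV
  updated: d(JMV,Q)=3/4
step 3: merge (JMV,Q) at d=3/4; branch lengths JMV→3/8, Q→3/8; new cluster JMQV
final tree: (((J:9/4,V:39/4):21/4,M:13/4):3/8,Q:3/8)
total length: 85/4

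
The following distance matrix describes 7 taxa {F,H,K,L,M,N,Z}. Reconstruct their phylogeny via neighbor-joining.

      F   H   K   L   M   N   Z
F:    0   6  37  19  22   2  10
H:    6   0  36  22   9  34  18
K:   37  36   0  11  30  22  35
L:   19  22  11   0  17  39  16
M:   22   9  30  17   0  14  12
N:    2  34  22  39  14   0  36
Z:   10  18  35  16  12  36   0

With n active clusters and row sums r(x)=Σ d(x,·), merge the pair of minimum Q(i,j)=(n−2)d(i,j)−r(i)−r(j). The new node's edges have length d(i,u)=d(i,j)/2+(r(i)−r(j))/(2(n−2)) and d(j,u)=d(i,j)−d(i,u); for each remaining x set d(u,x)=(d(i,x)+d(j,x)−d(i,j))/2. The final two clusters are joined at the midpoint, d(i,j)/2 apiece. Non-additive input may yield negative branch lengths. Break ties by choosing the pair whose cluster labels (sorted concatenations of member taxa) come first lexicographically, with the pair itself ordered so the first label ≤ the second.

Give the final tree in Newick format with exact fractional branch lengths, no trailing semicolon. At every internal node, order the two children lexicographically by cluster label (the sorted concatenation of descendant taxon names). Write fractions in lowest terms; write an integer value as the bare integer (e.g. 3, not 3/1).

1. join K+L (d=11, Q=-240) ⇒ KL; edges |K|=51/5, |L|=4/5
  updated: d(F,KL)=45/2, d(H,KL)=47/2, d(KL,M)=18, d(KL,N)=25, d(KL,Z)=20
2. join F+N (d=2, Q=-331/2) ⇒ FN; edges |F|=-81/16, |N|=113/16
  updated: d(FN,H)=19, d(FN,KL)=91/4, d(FN,M)=17, d(FN,Z)=22
3. join H+M (d=9, Q=-197/2) ⇒ HM; edges |H|=27/4, |M|=9/4
  updated: d(FN,HM)=27/2, d(HM,KL)=65/4, d(HM,Z)=21/2
4. join FN+KL (d=91/4, Q=-287/4) ⇒ FKLN; edges |FN|=179/16, |KL|=185/16
  updated: d(FKLN,HM)=7/2, d(FKLN,Z)=77/8
5. join FKLN+HM (d=7/2, Q=-189/8) ⇒ FHKLMN; edges |FKLN|=21/16, |HM|=35/16
  updated: d(FHKLMN,Z)=133/16
6. join FHKLMN+Z (d=133/16) ⇒ FHKLMNZ; edges |FHKLMN|=133/32, |Z|=133/32
final tree: ((((F:-81/16,N:113/16):179/16,(K:51/5,L:4/5):185/16):21/16,(H:27/4,M:9/4):35/16):133/32,Z:133/32)
total length: 905/16

((((F:-81/16,N:113/16):179/16,(K:51/5,L:4/5):185/16):21/16,(H:27/4,M:9/4):35/16):133/32,Z:133/32)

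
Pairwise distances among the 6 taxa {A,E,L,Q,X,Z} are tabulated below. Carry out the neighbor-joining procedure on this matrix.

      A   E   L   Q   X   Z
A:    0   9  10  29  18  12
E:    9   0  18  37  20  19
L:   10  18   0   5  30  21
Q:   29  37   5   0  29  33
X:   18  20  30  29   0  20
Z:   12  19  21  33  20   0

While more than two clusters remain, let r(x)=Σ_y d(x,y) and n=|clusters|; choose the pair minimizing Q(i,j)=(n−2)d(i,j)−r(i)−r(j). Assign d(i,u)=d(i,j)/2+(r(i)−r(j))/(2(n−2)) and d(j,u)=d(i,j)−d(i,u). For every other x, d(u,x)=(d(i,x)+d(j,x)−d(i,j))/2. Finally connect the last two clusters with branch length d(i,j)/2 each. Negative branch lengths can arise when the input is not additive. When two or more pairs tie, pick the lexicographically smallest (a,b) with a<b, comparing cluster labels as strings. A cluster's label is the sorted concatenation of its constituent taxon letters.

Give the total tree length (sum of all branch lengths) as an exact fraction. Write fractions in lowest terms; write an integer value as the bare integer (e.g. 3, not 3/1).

103/2

step 1: merge (L,Q) at d=5, Q=-197; branch lengths L→-29/8, Q→69/8; new cluster LQ
  updated: d(A,LQ)=17, d(E,LQ)=25, d(LQ,X)=27, d(LQ,Z)=49/2
step 2: merge (A,E) at d=9, Q=-102; branch lengths A→5/3, E→22/3; new cluster AE
  updated: d(AE,LQ)=33/2, d(AE,X)=29/2, d(AE,Z)=11
step 3: merge (AE,LQ) at d=33/2, Q=-77; branch lengths AE→7/4, LQ→59/4; new cluster AELQ
  updated: d(AELQ,X)=25/2, d(AELQ,Z)=19/2
step 4: merge (AELQ,X) at d=25/2, Q=-42; branch lengths AELQ→1, X→23/2; new cluster AELQX
  updated: d(AELQX,Z)=17/2
step 5: merge (AELQX,Z) at d=17/2; branch lengths AELQX→17/4, Z→17/4; new cluster AELQXZ
final tree: ((((A:5/3,E:22/3):7/4,(L:-29/8,Q:69/8):59/4):1,X:23/2):17/4,Z:17/4)
total length: 103/2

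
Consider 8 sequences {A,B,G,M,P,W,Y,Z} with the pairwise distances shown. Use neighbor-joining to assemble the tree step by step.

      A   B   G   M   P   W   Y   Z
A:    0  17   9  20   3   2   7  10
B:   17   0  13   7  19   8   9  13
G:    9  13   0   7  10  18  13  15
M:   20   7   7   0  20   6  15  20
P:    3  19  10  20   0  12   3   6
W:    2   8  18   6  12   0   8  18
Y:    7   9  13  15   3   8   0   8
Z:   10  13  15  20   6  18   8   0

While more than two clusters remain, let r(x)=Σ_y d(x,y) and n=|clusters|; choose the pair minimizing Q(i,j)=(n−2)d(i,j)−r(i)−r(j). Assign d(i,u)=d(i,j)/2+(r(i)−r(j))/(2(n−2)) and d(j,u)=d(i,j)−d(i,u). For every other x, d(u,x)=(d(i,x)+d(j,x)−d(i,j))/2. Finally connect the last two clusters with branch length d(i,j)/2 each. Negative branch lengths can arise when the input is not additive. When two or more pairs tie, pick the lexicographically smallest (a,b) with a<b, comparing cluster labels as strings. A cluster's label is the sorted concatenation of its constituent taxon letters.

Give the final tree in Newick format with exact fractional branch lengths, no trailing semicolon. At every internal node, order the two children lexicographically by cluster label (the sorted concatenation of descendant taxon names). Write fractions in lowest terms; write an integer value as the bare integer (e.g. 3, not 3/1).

step 1: merge (B,M) at d=7, Q=-139; branch lengths B→11/4, M→17/4; new cluster BM
  updated: d(A,BM)=15, d(BM,G)=13/2, d(BM,P)=16, d(BM,W)=7/2, d(BM,Y)=17/2, d(BM,Z)=13
step 2: merge (BM,W) at d=7/2, Q=-213/2; branch lengths BM→37/20, W→33/20; new cluster BMW
  updated: d(A,BMW)=27/4, d(BMW,G)=21/2, d(BMW,P)=49/4, d(BMW,Y)=13/2, d(BMW,Z)=55/4
step 3: merge (BMW,G) at d=21/2, Q=-261/4; branch lengths BMW→137/32, G→199/32; new cluster BGMW
  updated: d(A,BGMW)=21/8, d(BGMW,P)=47/8, d(BGMW,Y)=9/2, d(BGMW,Z)=73/8
step 4: merge (A,BGMW) at d=21/8, Q=-295/8; branch lengths A→67/48, BGMW→59/48; new cluster ABGMW
  updated: d(ABGMW,P)=25/8, d(ABGMW,Y)=71/16, d(ABGMW,Z)=33/4
step 5: merge (ABGMW,Y) at d=71/16, Q=-179/8; branch lengths ABGMW→37/16, Y→17/8; new cluster ABGMWY
  updated: d(ABGMWY,P)=27/32, d(ABGMWY,Z)=189/32
step 6: merge (ABGMWY,P) at d=27/32, Q=-51/4; branch lengths ABGMWY→3/8, P→15/32; new cluster ABGMPWY
  updated: d(ABGMPWY,Z)=177/32
step 7: merge (ABGMPWY,Z) at d=177/32; branch lengths ABGMPWY→177/64, Z→177/64; new cluster ABGMPWYZ
final tree: ((((A:67/48,(((B:11/4,M:17/4):37/20,W:33/20):137/32,G:199/32):59/48):37/16,Y:17/8):3/8,P:15/32):177/64,Z:177/64)
total length: 551/16

((((A:67/48,(((B:11/4,M:17/4):37/20,W:33/20):137/32,G:199/32):59/48):37/16,Y:17/8):3/8,P:15/32):177/64,Z:177/64)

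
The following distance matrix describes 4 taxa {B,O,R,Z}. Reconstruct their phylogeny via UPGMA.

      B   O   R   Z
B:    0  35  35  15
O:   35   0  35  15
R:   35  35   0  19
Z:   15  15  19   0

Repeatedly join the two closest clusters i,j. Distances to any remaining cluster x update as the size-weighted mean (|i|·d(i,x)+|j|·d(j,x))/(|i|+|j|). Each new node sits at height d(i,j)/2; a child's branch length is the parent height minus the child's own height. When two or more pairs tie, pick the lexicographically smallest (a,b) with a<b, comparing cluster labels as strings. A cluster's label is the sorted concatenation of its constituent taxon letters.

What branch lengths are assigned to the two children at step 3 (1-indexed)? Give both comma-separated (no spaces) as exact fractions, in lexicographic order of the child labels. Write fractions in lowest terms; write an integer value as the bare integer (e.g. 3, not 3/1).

iteration 1: select B,Z (d=15); attach at lengths (15/2, 15/2); label the merged cluster BZ
  updated: d(BZ,O)=25, d(BZ,R)=27
iteration 2: select BZ,O (d=25); attach at lengths (5, 25/2); label the merged cluster BOZ
  updated: d(BOZ,R)=89/3
iteration 3: select BOZ,R (d=89/3); attach at lengths (7/3, 89/6); label the merged cluster BORZ
final tree: (((B:15/2,Z:15/2):5,O:25/2):7/3,R:89/6)
total length: 149/3

7/3,89/6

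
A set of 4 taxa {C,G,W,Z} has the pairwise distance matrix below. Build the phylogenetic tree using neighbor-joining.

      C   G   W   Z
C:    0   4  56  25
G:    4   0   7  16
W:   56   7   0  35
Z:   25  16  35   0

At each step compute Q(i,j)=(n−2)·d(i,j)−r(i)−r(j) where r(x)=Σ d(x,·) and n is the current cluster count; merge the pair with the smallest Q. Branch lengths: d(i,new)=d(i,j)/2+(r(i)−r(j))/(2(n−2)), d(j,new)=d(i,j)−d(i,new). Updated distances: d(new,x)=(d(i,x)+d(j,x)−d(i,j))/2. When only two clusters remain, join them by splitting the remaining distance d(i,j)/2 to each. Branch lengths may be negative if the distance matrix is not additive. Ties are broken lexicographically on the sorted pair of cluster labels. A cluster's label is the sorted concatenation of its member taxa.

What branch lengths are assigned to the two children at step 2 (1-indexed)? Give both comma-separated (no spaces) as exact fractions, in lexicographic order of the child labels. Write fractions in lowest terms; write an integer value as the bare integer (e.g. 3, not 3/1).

1. join C+Z (d=25, Q=-111) ⇒ CZ; edges |C|=59/4, |Z|=41/4
  updated: d(CZ,G)=-5/2, d(CZ,W)=33
2. join CZ+G (d=-5/2, Q=-75/2) ⇒ CGZ; edges |CZ|=47/4, |G|=-57/4
  updated: d(CGZ,W)=85/4
3. join CGZ+W (d=85/4) ⇒ CGWZ; edges |CGZ|=85/8, |W|=85/8
final tree: (((C:59/4,Z:41/4):47/4,G:-57/4):85/8,W:85/8)
total length: 175/4

47/4,-57/4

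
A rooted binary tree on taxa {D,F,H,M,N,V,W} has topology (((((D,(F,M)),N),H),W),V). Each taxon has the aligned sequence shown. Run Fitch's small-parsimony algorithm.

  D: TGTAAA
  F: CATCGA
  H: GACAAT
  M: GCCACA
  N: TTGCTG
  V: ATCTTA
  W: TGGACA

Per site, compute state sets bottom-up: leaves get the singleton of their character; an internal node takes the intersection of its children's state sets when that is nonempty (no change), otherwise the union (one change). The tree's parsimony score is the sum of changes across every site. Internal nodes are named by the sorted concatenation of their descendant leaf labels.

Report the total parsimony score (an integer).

23

[col 0] FM: children F:{C}, M:{G} ∪→ {C,G}; cost 1
[col 0] DFM: children D:{T}, FM:{C,G} ∪→ {C,G,T}; cost 1
[col 0] DFMN: children DFM:{C,G,T}, N:{T} ∩→ {T}; cost 0
[col 0] DFHMN: children DFMN:{T}, H:{G} ∪→ {G,T}; cost 1
[col 0] DFHMNW: children DFHMN:{G,T}, W:{T} ∩→ {T}; cost 0
[col 0] DFHMNVW: children DFHMNW:{T}, V:{A} ∪→ {A,T}; cost 1
[col 1] FM: children F:{A}, M:{C} ∪→ {A,C}; cost 1
[col 1] DFM: children D:{G}, FM:{A,C} ∪→ {A,C,G}; cost 1
[col 1] DFMN: children DFM:{A,C,G}, N:{T} ∪→ {A,C,G,T}; cost 1
[col 1] DFHMN: children DFMN:{A,C,G,T}, H:{A} ∩→ {A}; cost 0
[col 1] DFHMNW: children DFHMN:{A}, W:{G} ∪→ {A,G}; cost 1
[col 1] DFHMNVW: children DFHMNW:{A,G}, V:{T} ∪→ {A,G,T}; cost 1
[col 2] FM: children F:{T}, M:{C} ∪→ {C,T}; cost 1
[col 2] DFM: children D:{T}, FM:{C,T} ∩→ {T}; cost 0
[col 2] DFMN: children DFM:{T}, N:{G} ∪→ {G,T}; cost 1
[col 2] DFHMN: children DFMN:{G,T}, H:{C} ∪→ {C,G,T}; cost 1
[col 2] DFHMNW: children DFHMN:{C,G,T}, W:{G} ∩→ {G}; cost 0
[col 2] DFHMNVW: children DFHMNW:{G}, V:{C} ∪→ {C,G}; cost 1
[col 3] FM: children F:{C}, M:{A} ∪→ {A,C}; cost 1
[col 3] DFM: children D:{A}, FM:{A,C} ∩→ {A}; cost 0
[col 3] DFMN: children DFM:{A}, N:{C} ∪→ {A,C}; cost 1
[col 3] DFHMN: children DFMN:{A,C}, H:{A} ∩→ {A}; cost 0
[col 3] DFHMNW: children DFHMN:{A}, W:{A} ∩→ {A}; cost 0
[col 3] DFHMNVW: children DFHMNW:{A}, V:{T} ∪→ {A,T}; cost 1
[col 4] FM: children F:{G}, M:{C} ∪→ {C,G}; cost 1
[col 4] DFM: children D:{A}, FM:{C,G} ∪→ {A,C,G}; cost 1
[col 4] DFMN: children DFM:{A,C,G}, N:{T} ∪→ {A,C,G,T}; cost 1
[col 4] DFHMN: children DFMN:{A,C,G,T}, H:{A} ∩→ {A}; cost 0
[col 4] DFHMNW: children DFHMN:{A}, W:{C} ∪→ {A,C}; cost 1
[col 4] DFHMNVW: children DFHMNW:{A,C}, V:{T} ∪→ {A,C,T}; cost 1
[col 5] FM: children F:{A}, M:{A} ∩→ {A}; cost 0
[col 5] DFM: children D:{A}, FM:{A} ∩→ {A}; cost 0
[col 5] DFMN: children DFM:{A}, N:{G} ∪→ {A,G}; cost 1
[col 5] DFHMN: children DFMN:{A,G}, H:{T} ∪→ {A,G,T}; cost 1
[col 5] DFHMNW: children DFHMN:{A,G,T}, W:{A} ∩→ {A}; cost 0
[col 5] DFHMNVW: children DFHMNW:{A}, V:{A} ∩→ {A}; cost 0
per-site changes: [4, 5, 4, 3, 5, 2]; total = 23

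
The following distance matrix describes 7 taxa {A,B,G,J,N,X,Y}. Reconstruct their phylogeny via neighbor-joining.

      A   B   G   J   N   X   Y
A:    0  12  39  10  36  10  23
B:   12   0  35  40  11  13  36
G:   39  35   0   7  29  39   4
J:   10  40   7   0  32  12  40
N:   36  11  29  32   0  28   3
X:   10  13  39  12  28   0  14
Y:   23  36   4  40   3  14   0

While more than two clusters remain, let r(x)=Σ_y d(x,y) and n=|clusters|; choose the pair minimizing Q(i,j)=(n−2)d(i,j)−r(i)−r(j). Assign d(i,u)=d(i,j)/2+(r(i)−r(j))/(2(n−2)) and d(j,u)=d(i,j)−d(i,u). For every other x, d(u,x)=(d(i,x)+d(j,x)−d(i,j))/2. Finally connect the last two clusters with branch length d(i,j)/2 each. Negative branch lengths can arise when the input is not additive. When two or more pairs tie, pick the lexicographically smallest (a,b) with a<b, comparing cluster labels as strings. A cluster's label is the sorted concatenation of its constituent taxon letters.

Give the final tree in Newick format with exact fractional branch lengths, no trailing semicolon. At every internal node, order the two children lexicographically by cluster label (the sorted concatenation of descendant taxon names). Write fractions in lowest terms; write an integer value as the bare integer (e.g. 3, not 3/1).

(((A:35/8,B:61/8):5/2,((G:47/10,J:23/10):95/8,(N:45/16,Y:3/16):75/8):57/8):3/2,X:3/2)

step 1: merge (G,J) at d=7, Q=-259; branch lengths G→47/10, J→23/10; new cluster GJ
  updated: d(A,GJ)=21, d(B,GJ)=34, d(GJ,N)=27, d(GJ,X)=22, d(GJ,Y)=37/2
step 2: merge (N,Y) at d=3, Q=-375/2; branch lengths N→45/16, Y→3/16; new cluster NY
  updated: d(A,NY)=28, d(B,NY)=22, d(GJ,NY)=85/4, d(NY,X)=39/2
step 3: merge (GJ,NY) at d=85/4, Q=-501/4; branch lengths GJ→95/8, NY→75/8; new cluster GJNY
  updated: d(A,GJNY)=111/8, d(B,GJNY)=139/8, d(GJNY,X)=81/8
step 4: merge (A,B) at d=12, Q=-217/4; branch lengths A→35/8, B→61/8; new cluster AB
  updated: d(AB,GJNY)=77/8, d(AB,X)=11/2
step 5: merge (AB,GJNY) at d=77/8, Q=-101/4; branch lengths AB→5/2, GJNY→57/8; new cluster ABGJNY
  updated: d(ABGJNY,X)=3
step 6: merge (ABGJNY,X) at d=3; branch lengths ABGJNY→3/2, X→3/2; new cluster ABGJNXY
final tree: (((A:35/8,B:61/8):5/2,((G:47/10,J:23/10):95/8,(N:45/16,Y:3/16):75/8):57/8):3/2,X:3/2)
total length: 447/8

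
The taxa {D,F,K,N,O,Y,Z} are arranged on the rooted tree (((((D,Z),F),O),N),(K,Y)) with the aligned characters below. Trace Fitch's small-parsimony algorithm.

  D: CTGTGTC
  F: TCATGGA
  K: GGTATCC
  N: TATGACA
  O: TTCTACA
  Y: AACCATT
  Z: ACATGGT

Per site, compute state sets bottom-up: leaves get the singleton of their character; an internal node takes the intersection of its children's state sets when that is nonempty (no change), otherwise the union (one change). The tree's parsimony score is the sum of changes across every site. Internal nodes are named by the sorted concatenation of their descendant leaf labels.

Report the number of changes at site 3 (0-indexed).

[col 0] DZ: children D:{C}, Z:{A} ∪→ {A,C}; cost 1
[col 0] DFZ: children DZ:{A,C}, F:{T} ∪→ {A,C,T}; cost 1
[col 0] DFOZ: children DFZ:{A,C,T}, O:{T} ∩→ {T}; cost 0
[col 0] DFNOZ: children DFOZ:{T}, N:{T} ∩→ {T}; cost 0
[col 0] KY: children K:{G}, Y:{A} ∪→ {A,G}; cost 1
[col 0] DFKNOYZ: children DFNOZ:{T}, KY:{A,G} ∪→ {A,G,T}; cost 1
[col 1] DZ: children D:{T}, Z:{C} ∪→ {C,T}; cost 1
[col 1] DFZ: children DZ:{C,T}, F:{C} ∩→ {C}; cost 0
[col 1] DFOZ: children DFZ:{C}, O:{T} ∪→ {C,T}; cost 1
[col 1] DFNOZ: children DFOZ:{C,T}, N:{A} ∪→ {A,C,T}; cost 1
[col 1] KY: children K:{G}, Y:{A} ∪→ {A,G}; cost 1
[col 1] DFKNOYZ: children DFNOZ:{A,C,T}, KY:{A,G} ∩→ {A}; cost 0
[col 2] DZ: children D:{G}, Z:{A} ∪→ {A,G}; cost 1
[col 2] DFZ: children DZ:{A,G}, F:{A} ∩→ {A}; cost 0
[col 2] DFOZ: children DFZ:{A}, O:{C} ∪→ {A,C}; cost 1
[col 2] DFNOZ: children DFOZ:{A,C}, N:{T} ∪→ {A,C,T}; cost 1
[col 2] KY: children K:{T}, Y:{C} ∪→ {C,T}; cost 1
[col 2] DFKNOYZ: children DFNOZ:{A,C,T}, KY:{C,T} ∩→ {C,T}; cost 0
[col 3] DZ: children D:{T}, Z:{T} ∩→ {T}; cost 0
[col 3] DFZ: children DZ:{T}, F:{T} ∩→ {T}; cost 0
[col 3] DFOZ: children DFZ:{T}, O:{T} ∩→ {T}; cost 0
[col 3] DFNOZ: children DFOZ:{T}, N:{G} ∪→ {G,T}; cost 1
[col 3] KY: children K:{A}, Y:{C} ∪→ {A,C}; cost 1
[col 3] DFKNOYZ: children DFNOZ:{G,T}, KY:{A,C} ∪→ {A,C,G,T}; cost 1
[col 4] DZ: children D:{G}, Z:{G} ∩→ {G}; cost 0
[col 4] DFZ: children DZ:{G}, F:{G} ∩→ {G}; cost 0
[col 4] DFOZ: children DFZ:{G}, O:{A} ∪→ {A,G}; cost 1
[col 4] DFNOZ: children DFOZ:{A,G}, N:{A} ∩→ {A}; cost 0
[col 4] KY: children K:{T}, Y:{A} ∪→ {A,T}; cost 1
[col 4] DFKNOYZ: children DFNOZ:{A}, KY:{A,T} ∩→ {A}; cost 0
[col 5] DZ: children D:{T}, Z:{G} ∪→ {G,T}; cost 1
[col 5] DFZ: children DZ:{G,T}, F:{G} ∩→ {G}; cost 0
[col 5] DFOZ: children DFZ:{G}, O:{C} ∪→ {C,G}; cost 1
[col 5] DFNOZ: children DFOZ:{C,G}, N:{C} ∩→ {C}; cost 0
[col 5] KY: children K:{C}, Y:{T} ∪→ {C,T}; cost 1
[col 5] DFKNOYZ: children DFNOZ:{C}, KY:{C,T} ∩→ {C}; cost 0
[col 6] DZ: children D:{C}, Z:{T} ∪→ {C,T}; cost 1
[col 6] DFZ: children DZ:{C,T}, F:{A} ∪→ {A,C,T}; cost 1
[col 6] DFOZ: children DFZ:{A,C,T}, O:{A} ∩→ {A}; cost 0
[col 6] DFNOZ: children DFOZ:{A}, N:{A} ∩→ {A}; cost 0
[col 6] KY: children K:{C}, Y:{T} ∪→ {C,T}; cost 1
[col 6] DFKNOYZ: children DFNOZ:{A}, KY:{C,T} ∪→ {A,C,T}; cost 1
per-site changes: [4, 4, 4, 3, 2, 3, 4]; total = 24

3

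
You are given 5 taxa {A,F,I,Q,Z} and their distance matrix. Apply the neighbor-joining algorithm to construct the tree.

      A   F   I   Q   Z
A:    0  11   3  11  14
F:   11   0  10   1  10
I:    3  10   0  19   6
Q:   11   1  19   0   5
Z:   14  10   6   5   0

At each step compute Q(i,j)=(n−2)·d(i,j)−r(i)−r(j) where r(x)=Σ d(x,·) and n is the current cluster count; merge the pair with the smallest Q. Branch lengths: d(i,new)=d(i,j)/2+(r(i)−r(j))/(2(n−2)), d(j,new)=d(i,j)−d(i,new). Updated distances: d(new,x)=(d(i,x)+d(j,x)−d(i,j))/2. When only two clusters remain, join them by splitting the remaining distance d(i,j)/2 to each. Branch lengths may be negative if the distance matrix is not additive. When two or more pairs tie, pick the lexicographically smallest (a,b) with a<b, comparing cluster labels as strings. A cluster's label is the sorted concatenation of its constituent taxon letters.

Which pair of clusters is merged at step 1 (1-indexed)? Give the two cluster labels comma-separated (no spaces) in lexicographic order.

A,I

1. join A+I (d=3, Q=-68) ⇒ AI; edges |A|=5/3, |I|=4/3
  updated: d(AI,F)=9, d(AI,Q)=27/2, d(AI,Z)=17/2
2. join AI+Z (d=17/2, Q=-75/2) ⇒ AIZ; edges |AI|=49/8, |Z|=19/8
  updated: d(AIZ,F)=21/4, d(AIZ,Q)=5
3. join AIZ+F (d=21/4, Q=-45/4) ⇒ AFIZ; edges |AIZ|=37/8, |F|=5/8
  updated: d(AFIZ,Q)=3/8
4. join AFIZ+Q (d=3/8) ⇒ AFIQZ; edges |AFIZ|=3/16, |Q|=3/16
final tree: ((((A:5/3,I:4/3):49/8,Z:19/8):37/8,F:5/8):3/16,Q:3/16)
total length: 137/8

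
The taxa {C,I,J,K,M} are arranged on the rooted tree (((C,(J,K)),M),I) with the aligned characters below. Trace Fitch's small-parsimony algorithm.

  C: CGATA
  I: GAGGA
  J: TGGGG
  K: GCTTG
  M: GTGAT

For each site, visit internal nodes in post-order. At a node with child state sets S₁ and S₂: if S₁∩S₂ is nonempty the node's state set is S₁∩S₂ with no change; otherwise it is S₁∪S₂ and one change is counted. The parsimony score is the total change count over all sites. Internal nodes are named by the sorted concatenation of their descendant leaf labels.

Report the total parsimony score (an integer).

site 0, node JK: J={T} ∪ K={G} → {G,T} (+1)
site 0, node CJK: C={C} ∪ JK={G,T} → {C,G,T} (+1)
site 0, node CJKM: CJK={C,G,T} ∩ M={G} → {G} (+0)
site 0, node CIJKM: CJKM={G} ∩ I={G} → {G} (+0)
site 1, node JK: J={G} ∪ K={C} → {C,G} (+1)
site 1, node CJK: C={G} ∩ JK={C,G} → {G} (+0)
site 1, node CJKM: CJK={G} ∪ M={T} → {G,T} (+1)
site 1, node CIJKM: CJKM={G,T} ∪ I={A} → {A,G,T} (+1)
site 2, node JK: J={G} ∪ K={T} → {G,T} (+1)
site 2, node CJK: C={A} ∪ JK={G,T} → {A,G,T} (+1)
site 2, node CJKM: CJK={A,G,T} ∩ M={G} → {G} (+0)
site 2, node CIJKM: CJKM={G} ∩ I={G} → {G} (+0)
site 3, node JK: J={G} ∪ K={T} → {G,T} (+1)
site 3, node CJK: C={T} ∩ JK={G,T} → {T} (+0)
site 3, node CJKM: CJK={T} ∪ M={A} → {A,T} (+1)
site 3, node CIJKM: CJKM={A,T} ∪ I={G} → {A,G,T} (+1)
site 4, node JK: J={G} ∩ K={G} → {G} (+0)
site 4, node CJK: C={A} ∪ JK={G} → {A,G} (+1)
site 4, node CJKM: CJK={A,G} ∪ M={T} → {A,G,T} (+1)
site 4, node CIJKM: CJKM={A,G,T} ∩ I={A} → {A} (+0)
per-site changes: [2, 3, 2, 3, 2]; total = 12

12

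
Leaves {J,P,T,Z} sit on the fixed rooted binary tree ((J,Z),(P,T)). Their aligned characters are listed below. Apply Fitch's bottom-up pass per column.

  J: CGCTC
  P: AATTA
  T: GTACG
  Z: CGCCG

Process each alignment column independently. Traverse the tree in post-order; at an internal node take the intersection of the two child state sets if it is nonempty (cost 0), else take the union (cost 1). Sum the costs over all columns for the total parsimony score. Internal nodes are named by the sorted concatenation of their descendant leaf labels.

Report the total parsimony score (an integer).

10

JZ@0: {C} ∩ {C} = {C} (intersection, +0)
PT@0: {A} ∪ {G} = {A,G} (union, +1)
JPTZ@0: {C} ∪ {A,G} = {A,C,G} (union, +1)
JZ@1: {G} ∩ {G} = {G} (intersection, +0)
PT@1: {A} ∪ {T} = {A,T} (union, +1)
JPTZ@1: {G} ∪ {A,T} = {A,G,T} (union, +1)
JZ@2: {C} ∩ {C} = {C} (intersection, +0)
PT@2: {T} ∪ {A} = {A,T} (union, +1)
JPTZ@2: {C} ∪ {A,T} = {A,C,T} (union, +1)
JZ@3: {T} ∪ {C} = {C,T} (union, +1)
PT@3: {T} ∪ {C} = {C,T} (union, +1)
JPTZ@3: {C,T} ∩ {C,T} = {C,T} (intersection, +0)
JZ@4: {C} ∪ {G} = {C,G} (union, +1)
PT@4: {A} ∪ {G} = {A,G} (union, +1)
JPTZ@4: {C,G} ∩ {A,G} = {G} (intersection, +0)
per-site changes: [2, 2, 2, 2, 2]; total = 10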